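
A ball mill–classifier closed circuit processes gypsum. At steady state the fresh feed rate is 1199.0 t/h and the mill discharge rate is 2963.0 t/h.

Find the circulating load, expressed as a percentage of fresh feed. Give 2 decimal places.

Mill node: discharge = fresh + recycle.
R = M − F = 2963.0 − 1199.0 = 1764.0 t/h
CL = 100·R/F = 100·1764.0/1199.0 = 147.12 %

CL = 147.12 %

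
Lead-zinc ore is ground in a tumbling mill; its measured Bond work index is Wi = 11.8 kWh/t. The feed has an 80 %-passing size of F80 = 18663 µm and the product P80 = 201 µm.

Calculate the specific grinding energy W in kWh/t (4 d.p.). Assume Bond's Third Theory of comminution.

W_Bond = 10·Wi·(1/√P₈₀ − 1/√F₈₀)
1/√201 = 0.070535;  1/√18663 = 0.007320
W = 10·11.8·(0.070535 − 0.007320) = 7.4593 kWh/t

W = 7.4593 kWh/t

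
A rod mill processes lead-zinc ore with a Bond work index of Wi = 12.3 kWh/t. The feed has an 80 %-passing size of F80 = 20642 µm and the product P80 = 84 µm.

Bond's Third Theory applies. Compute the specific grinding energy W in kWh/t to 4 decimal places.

W = 10 Wi / √P80 − 10 Wi / √F80
1/√84 = 0.109109;  1/√20642 = 0.006960
W = 10·12.3·(0.109109 − 0.006960) = 12.5643 kWh/t

W = 12.5643 kWh/t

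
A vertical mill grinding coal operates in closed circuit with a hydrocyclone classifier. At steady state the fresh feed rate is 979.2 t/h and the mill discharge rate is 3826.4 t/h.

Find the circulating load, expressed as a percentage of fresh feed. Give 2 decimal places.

CL = 290.77 %

Steady state: M = F + R.
R = M − F = 3826.4 − 979.2 = 2847.2 t/h
CL = 100·R/F = 100·2847.2/979.2 = 290.77 %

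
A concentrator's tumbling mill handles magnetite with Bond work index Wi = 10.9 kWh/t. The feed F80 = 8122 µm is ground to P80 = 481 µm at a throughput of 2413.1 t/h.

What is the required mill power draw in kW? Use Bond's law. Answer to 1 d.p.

Bond: W = 10·Wi·(1/√P80 − 1/√F80)
W = 10·10.9·(1/√481 − 1/√8122) = 10·10.9·(0.034500) = 3.7605 kWh/t
P_mill = W·ṁ = 3.7605·2413.1 = 9074.5 kW

P = 9074.5 kW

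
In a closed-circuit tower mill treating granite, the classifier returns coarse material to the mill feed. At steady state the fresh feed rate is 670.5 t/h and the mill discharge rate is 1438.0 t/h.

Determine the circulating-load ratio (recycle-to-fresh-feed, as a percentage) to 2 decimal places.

Mill node: discharge = fresh + recycle.
R = M − F = 1438.0 − 670.5 = 767.5 t/h
CL = 100·R/F = 100·767.5/670.5 = 114.47 %

CL = 114.47 %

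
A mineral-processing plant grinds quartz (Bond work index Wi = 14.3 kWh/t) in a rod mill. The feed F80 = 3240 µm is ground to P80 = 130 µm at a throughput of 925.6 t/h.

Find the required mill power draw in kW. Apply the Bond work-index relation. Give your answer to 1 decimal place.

Bond:  W = 10 Wi (1/√P − 1/√F)
W = 10·14.3·(1/√130 − 1/√3240) = 10·14.3·(0.070138) = 10.0297 kWh/t
Mill draw = 10.0297 × 925.6 = 9283.5 kW

P = 9283.5 kW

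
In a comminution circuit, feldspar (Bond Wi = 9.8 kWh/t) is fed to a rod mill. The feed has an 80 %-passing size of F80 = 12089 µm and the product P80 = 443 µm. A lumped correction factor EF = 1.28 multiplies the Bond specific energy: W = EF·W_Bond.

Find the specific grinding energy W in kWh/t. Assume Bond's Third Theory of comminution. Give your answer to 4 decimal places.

W = 4.8190 kWh/t

W = 10 Wi / √P80 − 10 Wi / √F80
1/√443 = 0.047511;  1/√12089 = 0.009095
W = 10·9.8·(0.047511 − 0.009095) = 3.7648 kWh/t
With EF = 1.28: W = 3.7648·1.28 = 4.8190 kWh/t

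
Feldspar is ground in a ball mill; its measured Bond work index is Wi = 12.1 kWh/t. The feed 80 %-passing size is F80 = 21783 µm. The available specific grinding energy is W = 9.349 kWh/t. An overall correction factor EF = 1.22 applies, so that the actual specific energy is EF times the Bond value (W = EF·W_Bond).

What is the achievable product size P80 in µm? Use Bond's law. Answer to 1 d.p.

W = 10 Wi (1/√P80 − 1/√F80)  [Bond]
W_Bond = W / EF = 9.349 / 1.22 = 7.6631 kWh/t
⇒ 1/√P80 = W_Bond/(10·Wi) + 1/√F80
  = 7.6631/(10·12.1) + 1/√21783 = 0.063332 + 0.006775 = 0.070107
P80 = (1/0.070107)² = 14.2639² = 203.46 µm

P80 = 203.5 µm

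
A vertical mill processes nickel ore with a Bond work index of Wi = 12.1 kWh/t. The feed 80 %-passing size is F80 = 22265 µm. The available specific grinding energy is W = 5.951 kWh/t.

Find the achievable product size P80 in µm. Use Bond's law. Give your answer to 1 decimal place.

P80 = 320.2 µm

Bond: W = 10·Wi·(1/√P80 − 1/√F80)
1/√P80 = 1/√F80 + W/(10·Wi)
  = 5.9510/(10·12.1) + 1/√22265 = 0.049182 + 0.006702 = 0.055884
P80 = (1/0.055884)² = 17.8943² = 320.21 µm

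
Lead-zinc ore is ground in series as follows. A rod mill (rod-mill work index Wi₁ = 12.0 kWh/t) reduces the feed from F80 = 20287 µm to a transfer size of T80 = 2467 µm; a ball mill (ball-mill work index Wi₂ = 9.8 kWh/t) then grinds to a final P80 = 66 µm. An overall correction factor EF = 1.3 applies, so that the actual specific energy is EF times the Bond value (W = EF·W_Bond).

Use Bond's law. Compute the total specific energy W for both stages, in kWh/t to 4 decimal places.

W = 15.1624 kWh/t

Bond:  W = 10 Wi (1/√P − 1/√F)
Stage 1 (20287→2467 µm, Wi₁=12.0): W₁ = 10·12.0·(0.020133 − 0.007021) = 1.5735 kWh/t
Stage 2 (2467→66 µm, Wi₂=9.8): W₂ = 10·9.8·(0.123091 − 0.020133) = 10.0899 kWh/t
W = W₁ + W₂ = 1.5735 + 10.0899 = 11.6634 kWh/t
Apply correction: 11.6634 × 1.3 = 15.1624 kWh/t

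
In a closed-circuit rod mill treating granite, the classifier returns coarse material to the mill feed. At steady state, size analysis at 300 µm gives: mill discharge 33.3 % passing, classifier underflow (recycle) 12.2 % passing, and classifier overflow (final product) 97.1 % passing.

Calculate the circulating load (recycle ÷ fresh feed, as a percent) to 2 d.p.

Two-product formula at 300 µm:
r = (o − d)/(d − u)
r = (97.1 − 33.3)/(33.3 − 12.2) = 63.8/21.1 = 3.0237
CL = 100·r = 302.37 %

CL = 302.37 %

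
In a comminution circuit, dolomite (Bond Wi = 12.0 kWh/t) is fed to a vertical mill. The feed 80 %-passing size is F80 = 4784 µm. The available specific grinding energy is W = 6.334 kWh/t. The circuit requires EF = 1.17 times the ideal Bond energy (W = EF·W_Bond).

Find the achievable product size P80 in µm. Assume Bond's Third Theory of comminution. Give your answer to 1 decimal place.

P80 = 281.8 µm

W = 10·Wi·[P80^(−½) − F80^(−½)]
W_Bond = W / EF = 6.334 / 1.17 = 5.4137 kWh/t
P80^(−½) = W_Bond/(10 Wi) + F80^(−½)
  = 5.4137/(10·12.0) + 1/√4784 = 0.045114 + 0.014458 = 0.059572
P80 = (1/0.059572)² = 16.7865² = 281.79 µm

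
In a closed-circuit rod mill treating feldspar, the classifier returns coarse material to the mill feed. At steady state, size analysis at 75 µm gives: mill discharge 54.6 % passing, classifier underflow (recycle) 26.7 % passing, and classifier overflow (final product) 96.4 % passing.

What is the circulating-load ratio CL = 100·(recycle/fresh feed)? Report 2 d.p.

Two-product formula at 75 µm:
(1+r)d = ru + o → r = (o−d)/(d−u)
r = (96.4 − 54.6)/(54.6 − 26.7) = 41.8/27.9 = 1.4982
CL = 100·r = 149.82 %

CL = 149.82 %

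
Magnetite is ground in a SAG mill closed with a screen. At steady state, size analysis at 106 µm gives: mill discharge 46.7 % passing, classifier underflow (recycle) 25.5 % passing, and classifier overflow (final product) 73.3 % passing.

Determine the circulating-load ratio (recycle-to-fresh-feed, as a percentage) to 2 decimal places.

CL = 125.47 %

Mass balance on the −106 µm fraction:
(1+r)·d = r·u + o ⇒ r = (o−d)/(d−u)
r = (73.3 − 46.7)/(46.7 − 25.5) = 26.6/21.2 = 1.2547
CL = 100·r = 125.47 %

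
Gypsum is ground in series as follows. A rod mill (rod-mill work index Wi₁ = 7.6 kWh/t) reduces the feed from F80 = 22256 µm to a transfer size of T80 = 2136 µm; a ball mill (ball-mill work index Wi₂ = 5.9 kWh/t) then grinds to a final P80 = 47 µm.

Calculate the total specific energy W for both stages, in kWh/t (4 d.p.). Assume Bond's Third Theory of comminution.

W = 10·Wi·[P80^(−½) − F80^(−½)]
Stage 1 (22256→2136 µm, Wi₁=7.6): W₁ = 10·7.6·(0.021637 − 0.006703) = 1.1350 kWh/t
Stage 2 (2136→47 µm, Wi₂=5.9): W₂ = 10·5.9·(0.145865 − 0.021637) = 7.3294 kWh/t
W = W₁ + W₂ = 1.1350 + 7.3294 = 8.4644 kWh/t

W = 8.4644 kWh/t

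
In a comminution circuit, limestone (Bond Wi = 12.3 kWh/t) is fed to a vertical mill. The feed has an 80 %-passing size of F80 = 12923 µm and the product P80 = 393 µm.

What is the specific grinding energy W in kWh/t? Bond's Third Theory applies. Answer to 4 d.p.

W = 10 Wi (1/√P80 − 1/√F80)  [Bond]
1/√393 = 0.050443;  1/√12923 = 0.008797
W = 10·12.3·(0.050443 − 0.008797) = 5.1225 kWh/t

W = 5.1225 kWh/t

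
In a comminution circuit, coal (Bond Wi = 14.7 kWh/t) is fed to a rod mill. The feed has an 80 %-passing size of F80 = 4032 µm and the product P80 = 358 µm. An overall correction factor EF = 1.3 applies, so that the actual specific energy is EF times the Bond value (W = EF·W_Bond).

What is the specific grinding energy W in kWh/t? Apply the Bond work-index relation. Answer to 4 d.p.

W = 10·Wi·[P80^(−½) − F80^(−½)]
1/√358 = 0.052852;  1/√4032 = 0.015749
W = 10·14.7·(0.052852 − 0.015749) = 5.4542 kWh/t
W_actual = 1.3 × 5.4542 = 7.0904 kWh/t

W = 7.0904 kWh/t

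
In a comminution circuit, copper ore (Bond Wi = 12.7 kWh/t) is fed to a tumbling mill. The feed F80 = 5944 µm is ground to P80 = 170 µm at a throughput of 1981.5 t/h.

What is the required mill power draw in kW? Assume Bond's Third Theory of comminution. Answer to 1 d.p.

W_Bond = 10·Wi·(1/√P₈₀ − 1/√F₈₀)
W = 10·12.7·(1/√170 − 1/√5944) = 10·12.7·(0.063726) = 8.0932 kWh/t
Mill draw = 8.0932 × 1981.5 = 16036.7 kW

P = 16036.7 kW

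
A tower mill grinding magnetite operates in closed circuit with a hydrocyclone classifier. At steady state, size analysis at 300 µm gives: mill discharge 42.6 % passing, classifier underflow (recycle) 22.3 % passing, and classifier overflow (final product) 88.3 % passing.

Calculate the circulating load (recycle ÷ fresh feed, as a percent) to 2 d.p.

Let r = R/F. Size balance at 300 µm:
r = (o − d)/(d − u)
r = (88.3 − 42.6)/(42.6 − 22.3) = 45.7/20.3 = 2.2512
CL = 100·r = 225.12 %

CL = 225.12 %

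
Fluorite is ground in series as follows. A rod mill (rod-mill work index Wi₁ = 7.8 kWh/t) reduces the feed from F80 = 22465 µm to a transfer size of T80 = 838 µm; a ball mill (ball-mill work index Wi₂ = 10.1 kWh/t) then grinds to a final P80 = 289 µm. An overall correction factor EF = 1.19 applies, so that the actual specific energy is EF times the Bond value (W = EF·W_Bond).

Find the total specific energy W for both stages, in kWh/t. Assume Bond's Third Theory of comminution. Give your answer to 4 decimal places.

W = 10 Wi (1/√P80 − 1/√F80)  [Bond]
Stage 1 (22465→838 µm, Wi₁=7.8): W₁ = 10·7.8·(0.034544 − 0.006672) = 2.1741 kWh/t
Stage 2 (838→289 µm, Wi₂=10.1): W₂ = 10·10.1·(0.058824 − 0.034544) = 2.4522 kWh/t
W = W₁ + W₂ = 2.1741 + 2.4522 = 4.6262 kWh/t
With EF = 1.19: W = 4.6262·1.19 = 5.5052 kWh/t

W = 5.5052 kWh/t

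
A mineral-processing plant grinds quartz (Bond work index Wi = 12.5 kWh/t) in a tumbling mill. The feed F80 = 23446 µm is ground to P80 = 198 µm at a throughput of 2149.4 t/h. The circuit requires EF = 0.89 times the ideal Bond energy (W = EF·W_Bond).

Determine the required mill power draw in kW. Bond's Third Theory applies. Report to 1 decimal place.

P = 15431.9 kW

W = 10 Wi / √P80 − 10 Wi / √F80
W = 10·12.5·(1/√198 − 1/√23446) = 10·12.5·(0.064536) = 8.0670 kWh/t
Corrected W = EF·W_Bond = 0.89·8.0670 = 7.1796 kWh/t
P = W·T = 7.1796·2149.4 = 15431.9 kW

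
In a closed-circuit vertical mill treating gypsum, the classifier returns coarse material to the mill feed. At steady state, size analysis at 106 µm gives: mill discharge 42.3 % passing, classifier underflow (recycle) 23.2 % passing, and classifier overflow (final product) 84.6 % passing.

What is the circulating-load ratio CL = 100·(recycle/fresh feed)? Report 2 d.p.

Two-product formula at 106 µm:
(1+r)d = ru + o → r = (o−d)/(d−u)
r = (84.6 − 42.3)/(42.3 − 23.2) = 42.3/19.1 = 2.2147
CL = 100·r = 221.47 %

CL = 221.47 %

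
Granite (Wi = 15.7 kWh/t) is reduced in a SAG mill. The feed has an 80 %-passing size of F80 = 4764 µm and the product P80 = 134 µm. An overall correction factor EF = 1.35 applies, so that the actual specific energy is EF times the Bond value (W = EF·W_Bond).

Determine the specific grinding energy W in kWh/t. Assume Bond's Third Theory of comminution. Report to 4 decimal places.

W = 15.2389 kWh/t

W = 10 Wi (1/√P80 − 1/√F80)  [Bond]
1/√134 = 0.086387;  1/√4764 = 0.014488
W = 10·15.7·(0.086387 − 0.014488) = 11.2881 kWh/t
W_actual = 1.35 × 11.2881 = 15.2389 kWh/t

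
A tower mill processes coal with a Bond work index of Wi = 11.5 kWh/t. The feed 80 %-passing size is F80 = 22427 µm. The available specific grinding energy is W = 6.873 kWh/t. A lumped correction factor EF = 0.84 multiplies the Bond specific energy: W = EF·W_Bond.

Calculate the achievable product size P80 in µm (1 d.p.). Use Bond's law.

P80 = 165.1 µm

Bond:  W = 10 Wi (1/√P − 1/√F)
W_Bond = W / EF = 6.873 / 0.84 = 8.1821 kWh/t
P80^(−½) = W_Bond/(10 Wi) + F80^(−½)
  = 8.1821/(10·11.5) + 1/√22427 = 0.071149 + 0.006678 = 0.077827
P80 = (1/0.077827)² = 12.8491² = 165.10 µm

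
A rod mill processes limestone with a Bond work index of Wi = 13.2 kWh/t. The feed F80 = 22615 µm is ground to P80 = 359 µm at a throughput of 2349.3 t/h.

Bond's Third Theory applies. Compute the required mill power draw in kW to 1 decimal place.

P = 14304.7 kW

Bond: W = 10·Wi·(1/√P80 − 1/√F80)
W = 10·13.2·(1/√359 − 1/√22615) = 10·13.2·(0.046128) = 6.0889 kWh/t
P_mill = W·ṁ = 6.0889·2349.3 = 14304.7 kW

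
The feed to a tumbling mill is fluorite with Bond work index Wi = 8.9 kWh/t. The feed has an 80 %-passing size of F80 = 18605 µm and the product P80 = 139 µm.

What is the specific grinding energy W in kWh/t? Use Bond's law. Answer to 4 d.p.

W = 6.8964 kWh/t

Bond: W = 10·Wi·(1/√P80 − 1/√F80)
1/√139 = 0.084819;  1/√18605 = 0.007331
W = 10·8.9·(0.084819 − 0.007331) = 6.8964 kWh/t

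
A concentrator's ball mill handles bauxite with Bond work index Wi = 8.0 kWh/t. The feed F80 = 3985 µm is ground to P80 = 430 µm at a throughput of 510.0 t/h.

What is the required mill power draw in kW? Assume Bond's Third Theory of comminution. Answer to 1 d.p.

P = 1321.2 kW

W_Bond = 10·Wi·(1/√P₈₀ − 1/√F₈₀)
W = 10·8.0·(1/√430 − 1/√3985) = 10·8.0·(0.032383) = 2.5907 kWh/t
P = W·T = 2.5907·510.0 = 1321.2 kW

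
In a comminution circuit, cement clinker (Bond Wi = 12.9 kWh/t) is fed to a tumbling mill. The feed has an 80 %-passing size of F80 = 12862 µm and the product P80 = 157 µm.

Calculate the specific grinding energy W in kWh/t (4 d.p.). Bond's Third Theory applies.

W = 9.1579 kWh/t

W = 10 Wi / √P80 − 10 Wi / √F80
1/√157 = 0.079809;  1/√12862 = 0.008818
W = 10·12.9·(0.079809 − 0.008818) = 9.1579 kWh/t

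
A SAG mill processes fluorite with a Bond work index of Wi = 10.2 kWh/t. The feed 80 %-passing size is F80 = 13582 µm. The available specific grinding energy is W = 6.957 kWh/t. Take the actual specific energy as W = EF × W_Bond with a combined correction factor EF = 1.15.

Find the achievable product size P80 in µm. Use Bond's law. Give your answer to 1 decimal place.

P80 = 217.0 µm

W_Bond = 10·Wi·(1/√P₈₀ − 1/√F₈₀)
W_Bond = W / EF = 6.957 / 1.15 = 6.0496 kWh/t
⇒ 1/√P80 = W_Bond/(10·Wi) + 1/√F80
  = 6.0496/(10·10.2) + 1/√13582 = 0.059309 + 0.008581 = 0.067890
P80 = (1/0.067890)² = 14.7297² = 216.96 µm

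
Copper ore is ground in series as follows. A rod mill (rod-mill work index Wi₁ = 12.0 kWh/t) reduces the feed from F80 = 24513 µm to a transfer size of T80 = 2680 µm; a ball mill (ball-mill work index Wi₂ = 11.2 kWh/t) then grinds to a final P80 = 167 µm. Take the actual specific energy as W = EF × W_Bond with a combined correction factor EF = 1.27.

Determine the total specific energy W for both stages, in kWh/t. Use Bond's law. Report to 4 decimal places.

W = 10 Wi (1/√P80 − 1/√F80)  [Bond]
Stage 1 (24513→2680 µm, Wi₁=12.0): W₁ = 10·12.0·(0.019317 − 0.006387) = 1.5516 kWh/t
Stage 2 (2680→167 µm, Wi₂=11.2): W₂ = 10·11.2·(0.077382 − 0.019317) = 6.5034 kWh/t
W = W₁ + W₂ = 1.5516 + 6.5034 = 8.0549 kWh/t
W_actual = 1.27 × 8.0549 = 10.2297 kWh/t

W = 10.2297 kWh/t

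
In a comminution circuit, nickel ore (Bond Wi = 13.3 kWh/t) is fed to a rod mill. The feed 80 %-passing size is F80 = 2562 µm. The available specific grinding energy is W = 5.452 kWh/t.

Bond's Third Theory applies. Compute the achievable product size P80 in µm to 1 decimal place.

P80 = 271.0 µm

W = 10·Wi·[P80^(−½) − F80^(−½)]
P80^(−½) = W/(10 Wi) + F80^(−½)
  = 5.4520/(10·13.3) + 1/√2562 = 0.040992 + 0.019757 = 0.060749
P80 = (1/0.060749)² = 16.4612² = 270.97 µm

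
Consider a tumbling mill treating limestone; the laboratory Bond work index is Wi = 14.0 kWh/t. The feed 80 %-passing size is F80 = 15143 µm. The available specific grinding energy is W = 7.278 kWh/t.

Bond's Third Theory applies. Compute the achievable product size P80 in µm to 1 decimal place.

P80 = 276.7 µm

W = 10·Wi·[P80^(−½) − F80^(−½)]
1/√P80 = 1/√F80 + W/(10·Wi)
  = 7.2780/(10·14.0) + 1/√15143 = 0.051986 + 0.008126 = 0.060112
P80 = (1/0.060112)² = 16.6356² = 276.74 µm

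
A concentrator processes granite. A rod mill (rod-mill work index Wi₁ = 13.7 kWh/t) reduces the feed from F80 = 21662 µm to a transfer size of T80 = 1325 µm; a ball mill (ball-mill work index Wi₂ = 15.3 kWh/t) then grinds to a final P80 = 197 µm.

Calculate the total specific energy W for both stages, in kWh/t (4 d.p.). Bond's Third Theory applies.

W = 9.5304 kWh/t

W = 10·Wi·(P80^(-½) − F80^(-½))
Stage 1 (21662→1325 µm, Wi₁=13.7): W₁ = 10·13.7·(0.027472 − 0.006794) = 2.8328 kWh/t
Stage 2 (1325→197 µm, Wi₂=15.3): W₂ = 10·15.3·(0.071247 − 0.027472) = 6.6976 kWh/t
W = W₁ + W₂ = 2.8328 + 6.6976 = 9.5304 kWh/t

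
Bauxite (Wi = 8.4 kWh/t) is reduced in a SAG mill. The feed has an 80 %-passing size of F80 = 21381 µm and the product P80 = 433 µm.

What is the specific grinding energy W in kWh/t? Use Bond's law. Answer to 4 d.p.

Bond: W = 10·Wi·(1/√P80 − 1/√F80)
1/√433 = 0.048057;  1/√21381 = 0.006839
W = 10·8.4·(0.048057 − 0.006839) = 3.4623 kWh/t

W = 3.4623 kWh/t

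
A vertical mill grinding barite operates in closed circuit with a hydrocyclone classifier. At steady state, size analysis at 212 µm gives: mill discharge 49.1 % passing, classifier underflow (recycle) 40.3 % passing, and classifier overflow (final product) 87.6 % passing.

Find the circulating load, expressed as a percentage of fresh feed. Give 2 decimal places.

CL = 437.50 %

Mass balance on the −212 µm fraction:
r = (o − d)/(d − u)
r = (87.6 − 49.1)/(49.1 − 40.3) = 38.5/8.8 = 4.3750
CL = 100·r = 437.50 %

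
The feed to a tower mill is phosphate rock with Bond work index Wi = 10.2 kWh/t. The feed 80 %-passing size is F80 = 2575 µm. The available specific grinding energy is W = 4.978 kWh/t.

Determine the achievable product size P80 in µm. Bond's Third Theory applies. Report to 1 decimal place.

Bond: W = 10·Wi·(1/√P80 − 1/√F80)
⇒ 1/√P80 = W/(10 Wi) + 1/√F80
  = 4.9780/(10·10.2) + 1/√2575 = 0.048804 + 0.019707 = 0.068511
P80 = (1/0.068511)² = 14.5963² = 213.05 µm

P80 = 213.1 µm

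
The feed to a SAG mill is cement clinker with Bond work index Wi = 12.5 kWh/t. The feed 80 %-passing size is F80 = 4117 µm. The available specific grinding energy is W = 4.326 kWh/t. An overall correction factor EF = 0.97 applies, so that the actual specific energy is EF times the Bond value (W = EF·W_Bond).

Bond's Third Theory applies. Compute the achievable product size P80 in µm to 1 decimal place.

P80 = 380.5 µm

W_Bond = 10·Wi·(1/√P₈₀ − 1/√F₈₀)
W_Bond = W / EF = 4.326 / 0.97 = 4.4598 kWh/t
⇒ 1/√P80 = W_Bond/(10 Wi) + 1/√F80
  = 4.4598/(10·12.5) + 1/√4117 = 0.035678 + 0.015585 = 0.051263
P80 = (1/0.051263)² = 19.5071² = 380.53 µm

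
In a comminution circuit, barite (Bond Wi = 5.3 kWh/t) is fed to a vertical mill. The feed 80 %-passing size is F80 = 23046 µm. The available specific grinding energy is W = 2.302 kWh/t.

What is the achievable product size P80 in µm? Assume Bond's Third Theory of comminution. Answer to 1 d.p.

P80 = 399.7 µm

Bond:  W = 10 Wi (1/√P − 1/√F)
⇒ 1/√P80 = W/(10 Wi) + 1/√F80
  = 2.3020/(10·5.3) + 1/√23046 = 0.043434 + 0.006587 = 0.050021
P80 = (1/0.050021)² = 19.9915² = 399.66 µm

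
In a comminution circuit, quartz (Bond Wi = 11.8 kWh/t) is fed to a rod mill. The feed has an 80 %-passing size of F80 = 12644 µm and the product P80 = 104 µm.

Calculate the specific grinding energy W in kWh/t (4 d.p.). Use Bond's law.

W = 10.5215 kWh/t

Bond: W = 10·Wi·(1/√P80 − 1/√F80)
1/√104 = 0.098058;  1/√12644 = 0.008893
W = 10·11.8·(0.098058 − 0.008893) = 10.5215 kWh/t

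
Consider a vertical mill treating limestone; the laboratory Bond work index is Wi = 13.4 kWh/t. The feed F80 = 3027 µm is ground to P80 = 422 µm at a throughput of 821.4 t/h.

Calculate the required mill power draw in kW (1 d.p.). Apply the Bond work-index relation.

W = 10 Wi / √P80 − 10 Wi / √F80
W = 10·13.4·(1/√422 − 1/√3027) = 10·13.4·(0.030503) = 4.0875 kWh/t
Power = W × throughput = 4.0875 kWh/t × 821.4 t/h = 3357.4 kW

P = 3357.4 kW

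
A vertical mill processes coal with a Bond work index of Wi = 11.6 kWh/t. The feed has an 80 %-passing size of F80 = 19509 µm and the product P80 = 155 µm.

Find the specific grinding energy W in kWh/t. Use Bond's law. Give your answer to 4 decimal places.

W = 8.4868 kWh/t

W = 10 Wi (P80^-0.5 − F80^-0.5)
1/√155 = 0.080322;  1/√19509 = 0.007159
W = 10·11.6·(0.080322 − 0.007159) = 8.4868 kWh/t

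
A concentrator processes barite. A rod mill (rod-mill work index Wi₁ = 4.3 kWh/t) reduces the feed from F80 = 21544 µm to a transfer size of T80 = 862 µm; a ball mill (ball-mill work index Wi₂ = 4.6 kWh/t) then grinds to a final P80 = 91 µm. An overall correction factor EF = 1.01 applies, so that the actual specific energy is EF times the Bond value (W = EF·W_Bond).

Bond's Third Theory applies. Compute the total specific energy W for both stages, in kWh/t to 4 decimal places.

W = 4.4712 kWh/t

W = 10 Wi (P80^-0.5 − F80^-0.5)
Stage 1 (21544→862 µm, Wi₁=4.3): W₁ = 10·4.3·(0.034060 − 0.006813) = 1.1716 kWh/t
Stage 2 (862→91 µm, Wi₂=4.6): W₂ = 10·4.6·(0.104828 − 0.034060) = 3.2553 kWh/t
W = W₁ + W₂ = 1.1716 + 3.2553 = 4.4270 kWh/t
Corrected W = EF·W_Bond = 1.01·4.4270 = 4.4712 kWh/t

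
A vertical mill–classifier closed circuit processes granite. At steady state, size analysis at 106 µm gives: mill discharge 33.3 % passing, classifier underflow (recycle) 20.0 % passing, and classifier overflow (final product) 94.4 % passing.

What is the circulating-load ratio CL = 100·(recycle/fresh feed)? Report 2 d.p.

CL = 459.40 %

Classifier node, passing 106 µm:
(1+r)d = ru + o → r = (o−d)/(d−u)
r = (94.4 − 33.3)/(33.3 − 20.0) = 61.1/13.3 = 4.5940
CL = 100·r = 459.40 %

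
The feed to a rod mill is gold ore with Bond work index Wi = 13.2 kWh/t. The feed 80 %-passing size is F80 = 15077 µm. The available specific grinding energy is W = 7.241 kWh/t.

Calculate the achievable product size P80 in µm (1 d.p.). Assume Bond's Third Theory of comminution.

P80 = 252.0 µm

Bond:  W = 10 Wi (1/√P − 1/√F)
1/√P80 = 1/√F80 + W/(10·Wi)
  = 7.2410/(10·13.2) + 1/√15077 = 0.054856 + 0.008144 = 0.063000
P80 = (1/0.063000)² = 15.8730² = 251.95 µm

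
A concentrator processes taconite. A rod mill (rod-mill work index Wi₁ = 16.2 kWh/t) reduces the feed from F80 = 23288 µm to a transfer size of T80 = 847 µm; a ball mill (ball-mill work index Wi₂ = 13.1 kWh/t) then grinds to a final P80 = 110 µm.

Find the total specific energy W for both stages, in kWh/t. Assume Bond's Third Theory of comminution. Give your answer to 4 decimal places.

W = 10·Wi·[P80^(−½) − F80^(−½)]
Stage 1 (23288→847 µm, Wi₁=16.2): W₁ = 10·16.2·(0.034360 − 0.006553) = 4.5048 kWh/t
Stage 2 (847→110 µm, Wi₂=13.1): W₂ = 10·13.1·(0.095346 − 0.034360) = 7.9891 kWh/t
W = W₁ + W₂ = 4.5048 + 7.9891 = 12.4940 kWh/t

W = 12.4940 kWh/t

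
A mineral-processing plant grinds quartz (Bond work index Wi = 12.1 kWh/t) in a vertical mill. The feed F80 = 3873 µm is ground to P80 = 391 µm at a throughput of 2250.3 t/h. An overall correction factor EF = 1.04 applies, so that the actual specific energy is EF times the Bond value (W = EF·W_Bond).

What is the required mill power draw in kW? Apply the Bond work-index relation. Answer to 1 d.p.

P = 9770.7 kW

W = 10 Wi (1/√P80 − 1/√F80)  [Bond]
W = 10·12.1·(1/√391 − 1/√3873) = 10·12.1·(0.034504) = 4.1749 kWh/t
With EF = 1.04: W = 4.1749·1.04 = 4.3419 kWh/t
P_mill = W·ṁ = 4.3419·2250.3 = 9770.7 kW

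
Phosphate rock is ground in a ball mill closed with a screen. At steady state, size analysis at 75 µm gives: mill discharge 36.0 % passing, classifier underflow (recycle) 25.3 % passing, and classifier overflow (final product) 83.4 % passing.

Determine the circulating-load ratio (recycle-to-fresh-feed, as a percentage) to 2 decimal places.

CL = 442.99 %

Let r = R/F. Size balance at 75 µm:
d + r·d = r·u + o → r(d−u) = o−d
r = (83.4 − 36.0)/(36.0 − 25.3) = 47.4/10.7 = 4.4299
CL = 100·r = 442.99 %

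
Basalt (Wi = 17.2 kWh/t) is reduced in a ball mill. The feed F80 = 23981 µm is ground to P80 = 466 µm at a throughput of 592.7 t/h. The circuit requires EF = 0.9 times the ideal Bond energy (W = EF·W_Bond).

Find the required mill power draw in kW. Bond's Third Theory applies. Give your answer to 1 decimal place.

Bond: W = 10·Wi·(1/√P80 − 1/√F80)
W = 10·17.2·(1/√466 − 1/√23981) = 10·17.2·(0.039867) = 6.8571 kWh/t
With EF = 0.9: W = 6.8571·0.9 = 6.1713 kWh/t
P_mill = W·ṁ = 6.1713·592.7 = 3657.8 kW

P = 3657.8 kW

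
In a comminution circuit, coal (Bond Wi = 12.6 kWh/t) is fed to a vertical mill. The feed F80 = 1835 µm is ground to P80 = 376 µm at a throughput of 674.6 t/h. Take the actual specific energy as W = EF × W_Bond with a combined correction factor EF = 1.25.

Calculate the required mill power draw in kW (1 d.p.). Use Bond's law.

W = 10·Wi·[P80^(−½) − F80^(−½)]
W = 10·12.6·(1/√376 − 1/√1835) = 10·12.6·(0.028227) = 3.5566 kWh/t
Corrected W = EF·W_Bond = 1.25·3.5566 = 4.4457 kWh/t
P = W·T = 4.4457·674.6 = 2999.1 kW

P = 2999.1 kW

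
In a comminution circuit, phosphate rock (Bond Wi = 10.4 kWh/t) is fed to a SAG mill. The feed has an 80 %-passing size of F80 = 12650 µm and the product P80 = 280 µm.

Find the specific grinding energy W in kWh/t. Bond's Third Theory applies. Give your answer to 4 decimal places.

W = 5.2905 kWh/t

Bond: W = 10·Wi·(1/√P80 − 1/√F80)
1/√280 = 0.059761;  1/√12650 = 0.008891
W = 10·10.4·(0.059761 − 0.008891) = 5.2905 kWh/t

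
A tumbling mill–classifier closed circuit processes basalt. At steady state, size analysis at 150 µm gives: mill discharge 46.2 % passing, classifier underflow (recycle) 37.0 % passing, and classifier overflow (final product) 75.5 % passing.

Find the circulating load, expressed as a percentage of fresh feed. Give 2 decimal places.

Mass balance on the −150 µm fraction:
d + r·d = r·u + o → r(d−u) = o−d
r = (75.5 − 46.2)/(46.2 − 37.0) = 29.3/9.2 = 3.1848
CL = 100·r = 318.48 %

CL = 318.48 %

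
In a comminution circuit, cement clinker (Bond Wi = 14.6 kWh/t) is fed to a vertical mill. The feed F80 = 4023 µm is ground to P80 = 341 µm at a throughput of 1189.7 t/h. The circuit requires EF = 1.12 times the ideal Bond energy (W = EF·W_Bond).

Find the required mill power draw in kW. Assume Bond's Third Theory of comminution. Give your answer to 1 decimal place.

P = 7467.8 kW

W = 10 Wi (1/√P80 − 1/√F80)  [Bond]
W = 10·14.6·(1/√341 − 1/√4023) = 10·14.6·(0.038387) = 5.6045 kWh/t
Corrected W = EF·W_Bond = 1.12·5.6045 = 6.2770 kWh/t
Power = W × throughput = 6.2770 kWh/t × 1189.7 t/h = 7467.8 kW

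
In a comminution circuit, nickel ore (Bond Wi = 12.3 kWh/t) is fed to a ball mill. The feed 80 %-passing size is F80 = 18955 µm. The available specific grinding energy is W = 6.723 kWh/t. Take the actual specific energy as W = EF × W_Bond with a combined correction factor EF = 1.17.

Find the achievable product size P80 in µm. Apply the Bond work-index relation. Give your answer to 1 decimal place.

W = 10 Wi (P80^-0.5 − F80^-0.5)
W_Bond = W / EF = 6.723 / 1.17 = 5.7462 kWh/t
⇒ 1/√P80 = W_Bond/(10·Wi) + 1/√F80
  = 5.7462/(10·12.3) + 1/√18955 = 0.046717 + 0.007263 = 0.053980
P80 = (1/0.053980)² = 18.5254² = 343.19 µm

P80 = 343.2 µm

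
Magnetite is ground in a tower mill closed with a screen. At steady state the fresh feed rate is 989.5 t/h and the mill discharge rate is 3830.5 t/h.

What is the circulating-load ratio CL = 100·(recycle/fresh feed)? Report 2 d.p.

M = F + R at steady state, so:
R = M − F = 3830.5 − 989.5 = 2841.0 t/h
CL = 100·R/F = 100·2841.0/989.5 = 287.11 %

CL = 287.11 %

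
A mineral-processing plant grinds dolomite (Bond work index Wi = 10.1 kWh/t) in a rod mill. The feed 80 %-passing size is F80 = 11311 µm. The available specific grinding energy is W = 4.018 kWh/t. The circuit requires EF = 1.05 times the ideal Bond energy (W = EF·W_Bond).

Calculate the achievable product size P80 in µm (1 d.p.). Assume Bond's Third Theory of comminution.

P80 = 447.2 µm

W = 10·Wi·(P80^(-½) − F80^(-½))
W_Bond = W / EF = 4.018 / 1.05 = 3.8267 kWh/t
1/√P80 = 1/√F80 + W_Bond/(10·Wi)
  = 3.8267/(10·10.1) + 1/√11311 = 0.037888 + 0.009403 = 0.047290
P80 = (1/0.047290)² = 21.1459² = 447.15 µm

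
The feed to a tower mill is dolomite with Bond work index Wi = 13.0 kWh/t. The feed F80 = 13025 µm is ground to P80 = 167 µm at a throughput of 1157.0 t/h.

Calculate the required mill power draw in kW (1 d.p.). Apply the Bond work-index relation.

P = 10321.2 kW

Bond:  W = 10 Wi (1/√P − 1/√F)
W = 10·13.0·(1/√167 − 1/√13025) = 10·13.0·(0.068620) = 8.9206 kWh/t
P_mill = W·ṁ = 8.9206·1157.0 = 10321.2 kW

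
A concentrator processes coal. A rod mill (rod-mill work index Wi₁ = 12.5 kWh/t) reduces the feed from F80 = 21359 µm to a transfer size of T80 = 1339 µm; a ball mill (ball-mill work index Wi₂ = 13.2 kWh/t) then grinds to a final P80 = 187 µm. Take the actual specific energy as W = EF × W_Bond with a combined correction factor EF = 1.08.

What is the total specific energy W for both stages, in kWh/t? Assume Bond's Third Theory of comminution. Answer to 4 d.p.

W = 9.2947 kWh/t

W_Bond = 10·Wi·(1/√P₈₀ − 1/√F₈₀)
Stage 1 (21359→1339 µm, Wi₁=12.5): W₁ = 10·12.5·(0.027328 − 0.006842) = 2.5607 kWh/t
Stage 2 (1339→187 µm, Wi₂=13.2): W₂ = 10·13.2·(0.073127 − 0.027328) = 6.0455 kWh/t
W = W₁ + W₂ = 2.5607 + 6.0455 = 8.6062 kWh/t
Corrected W = EF·W_Bond = 1.08·8.6062 = 9.2947 kWh/t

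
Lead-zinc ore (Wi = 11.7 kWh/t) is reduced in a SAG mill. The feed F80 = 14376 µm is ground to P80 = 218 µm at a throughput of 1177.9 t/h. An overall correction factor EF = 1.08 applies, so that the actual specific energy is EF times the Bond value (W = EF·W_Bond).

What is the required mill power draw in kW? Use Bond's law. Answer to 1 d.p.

Bond:  W = 10 Wi (1/√P − 1/√F)
W = 10·11.7·(1/√218 − 1/√14376) = 10·11.7·(0.059388) = 6.9484 kWh/t
Corrected W = EF·W_Bond = 1.08·6.9484 = 7.5043 kWh/t
P = W·T = 7.5043·1177.9 = 8839.3 kW

P = 8839.3 kW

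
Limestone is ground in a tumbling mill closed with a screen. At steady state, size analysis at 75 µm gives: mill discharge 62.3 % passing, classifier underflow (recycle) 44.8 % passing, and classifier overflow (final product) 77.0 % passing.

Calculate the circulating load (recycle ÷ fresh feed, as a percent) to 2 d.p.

Classifier node, passing 75 µm:
d + r·d = r·u + o → r(d−u) = o−d
r = (77.0 − 62.3)/(62.3 − 44.8) = 14.7/17.5 = 0.8400
CL = 100·r = 84.00 %

CL = 84.00 %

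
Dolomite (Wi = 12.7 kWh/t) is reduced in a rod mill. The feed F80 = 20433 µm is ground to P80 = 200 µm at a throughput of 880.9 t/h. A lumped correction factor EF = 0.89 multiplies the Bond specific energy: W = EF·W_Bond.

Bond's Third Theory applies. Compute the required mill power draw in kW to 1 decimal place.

W = 10·Wi·[P80^(−½) − F80^(−½)]
W = 10·12.7·(1/√200 − 1/√20433) = 10·12.7·(0.063715) = 8.0918 kWh/t
Corrected W = EF·W_Bond = 0.89·8.0918 = 7.2017 kWh/t
Power = W × throughput = 7.2017 kWh/t × 880.9 t/h = 6344.0 kW

P = 6344.0 kW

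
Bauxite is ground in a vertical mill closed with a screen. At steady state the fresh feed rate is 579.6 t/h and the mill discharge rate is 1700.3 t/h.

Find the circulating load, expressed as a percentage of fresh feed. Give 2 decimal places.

CL = 193.36 %

Discharge = new feed + return, hence
R = M − F = 1700.3 − 579.6 = 1120.7 t/h
CL = 100·R/F = 100·1120.7/579.6 = 193.36 %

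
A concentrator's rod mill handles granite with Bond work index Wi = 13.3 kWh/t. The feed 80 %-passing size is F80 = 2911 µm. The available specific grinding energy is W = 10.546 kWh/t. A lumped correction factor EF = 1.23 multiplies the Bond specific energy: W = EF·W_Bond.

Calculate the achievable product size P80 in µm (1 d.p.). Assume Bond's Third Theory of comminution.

P80 = 145.2 µm

W = 10 Wi / √P80 − 10 Wi / √F80
W_Bond = W / EF = 10.546 / 1.23 = 8.5740 kWh/t
⇒ 1/√P80 = W_Bond/(10·Wi) + 1/√F80
  = 8.5740/(10·13.3) + 1/√2911 = 0.064466 + 0.018534 = 0.083000
P80 = (1/0.083000)² = 12.0481² = 145.16 µm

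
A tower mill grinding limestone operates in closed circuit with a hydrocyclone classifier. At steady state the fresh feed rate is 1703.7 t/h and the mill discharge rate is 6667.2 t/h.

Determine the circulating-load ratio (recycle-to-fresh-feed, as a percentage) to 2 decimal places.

Discharge = new feed + return, hence
R = M − F = 6667.2 − 1703.7 = 4963.5 t/h
CL = 100·R/F = 100·4963.5/1703.7 = 291.34 %

CL = 291.34 %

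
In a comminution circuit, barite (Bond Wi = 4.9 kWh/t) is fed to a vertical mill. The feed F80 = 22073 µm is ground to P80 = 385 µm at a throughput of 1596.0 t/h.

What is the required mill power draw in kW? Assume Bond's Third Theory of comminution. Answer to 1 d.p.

W = 10·Wi·[P80^(−½) − F80^(−½)]
W = 10·4.9·(1/√385 − 1/√22073) = 10·4.9·(0.044234) = 2.1675 kWh/t
Power = W × throughput = 2.1675 kWh/t × 1596.0 t/h = 3459.3 kW

P = 3459.3 kW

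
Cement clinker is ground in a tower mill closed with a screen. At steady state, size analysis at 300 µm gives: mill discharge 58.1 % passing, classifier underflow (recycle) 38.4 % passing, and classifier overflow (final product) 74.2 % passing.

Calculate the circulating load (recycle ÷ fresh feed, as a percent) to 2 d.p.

Mass balance on the −300 µm fraction:
Fd + Rd = Ru + Fo ⇒ R/F = (o−d)/(d−u)
r = (74.2 − 58.1)/(58.1 − 38.4) = 16.1/19.7 = 0.8173
CL = 100·r = 81.73 %

CL = 81.73 %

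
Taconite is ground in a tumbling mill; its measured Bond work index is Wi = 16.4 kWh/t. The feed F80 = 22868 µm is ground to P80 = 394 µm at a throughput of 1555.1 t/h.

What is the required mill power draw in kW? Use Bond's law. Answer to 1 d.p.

Bond: W = 10·Wi·(1/√P80 − 1/√F80)
W = 10·16.4·(1/√394 − 1/√22868) = 10·16.4·(0.043766) = 7.1777 kWh/t
P_mill = W·ṁ = 7.1777·1555.1 = 11162.0 kW

P = 11162.0 kW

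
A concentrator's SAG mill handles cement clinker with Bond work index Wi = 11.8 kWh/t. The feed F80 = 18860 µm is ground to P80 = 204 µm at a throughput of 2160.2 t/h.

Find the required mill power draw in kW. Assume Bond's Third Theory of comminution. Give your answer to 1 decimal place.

W_Bond = 10·Wi·(1/√P₈₀ − 1/√F₈₀)
W = 10·11.8·(1/√204 − 1/√18860) = 10·11.8·(0.062732) = 7.4024 kWh/t
P = W·T = 7.4024·2160.2 = 15990.7 kW

P = 15990.7 kW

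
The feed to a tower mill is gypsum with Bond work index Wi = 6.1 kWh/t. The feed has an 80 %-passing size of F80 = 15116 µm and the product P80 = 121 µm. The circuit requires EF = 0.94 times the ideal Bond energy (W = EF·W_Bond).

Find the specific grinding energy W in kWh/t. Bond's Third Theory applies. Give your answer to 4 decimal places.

W = 10·Wi·(P80^(-½) − F80^(-½))
1/√121 = 0.090909;  1/√15116 = 0.008134
W = 10·6.1·(0.090909 − 0.008134) = 5.0493 kWh/t
Apply correction: 5.0493 × 0.94 = 4.7463 kWh/t

W = 4.7463 kWh/t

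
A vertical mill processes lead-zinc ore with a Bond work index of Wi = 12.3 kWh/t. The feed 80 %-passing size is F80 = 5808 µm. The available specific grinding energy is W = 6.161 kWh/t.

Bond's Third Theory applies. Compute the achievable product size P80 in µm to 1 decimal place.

Bond:  W = 10 Wi (1/√P − 1/√F)
⇒ 1/√P80 = W/(10 Wi) + 1/√F80
  = 6.1610/(10·12.3) + 1/√5808 = 0.050089 + 0.013122 = 0.063211
P80 = (1/0.063211)² = 15.8200² = 250.27 µm

P80 = 250.3 µm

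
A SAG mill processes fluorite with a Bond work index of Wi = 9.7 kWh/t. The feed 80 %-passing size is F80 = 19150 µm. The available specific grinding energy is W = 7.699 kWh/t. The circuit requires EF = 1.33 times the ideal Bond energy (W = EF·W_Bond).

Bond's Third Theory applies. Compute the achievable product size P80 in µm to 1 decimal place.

Bond:  W = 10 Wi (1/√P − 1/√F)
W_Bond = W / EF = 7.699 / 1.33 = 5.7887 kWh/t
1/√P80 = 1/√F80 + W_Bond/(10·Wi)
  = 5.7887/(10·9.7) + 1/√19150 = 0.059678 + 0.007226 = 0.066904
P80 = (1/0.066904)² = 14.9468² = 223.41 µm

P80 = 223.4 µm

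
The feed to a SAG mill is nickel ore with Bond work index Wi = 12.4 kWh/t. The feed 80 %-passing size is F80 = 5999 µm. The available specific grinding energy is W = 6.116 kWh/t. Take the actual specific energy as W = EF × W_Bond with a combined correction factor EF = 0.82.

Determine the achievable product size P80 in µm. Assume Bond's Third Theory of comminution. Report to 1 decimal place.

Bond:  W = 10 Wi (1/√P − 1/√F)
W_Bond = W / EF = 6.116 / 0.82 = 7.4585 kWh/t
P80^-0.5 = F80^-0.5 + W_Bond/(10 Wi)
  = 7.4585/(10·12.4) + 1/√5999 = 0.060149 + 0.012911 = 0.073061
P80 = (1/0.073061)² = 13.6873² = 187.34 µm

P80 = 187.3 µm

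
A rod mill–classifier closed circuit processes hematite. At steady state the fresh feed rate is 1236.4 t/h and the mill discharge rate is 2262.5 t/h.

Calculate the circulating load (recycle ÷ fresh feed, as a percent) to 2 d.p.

CL = 82.99 %

Mill node: discharge = fresh + recycle.
R = M − F = 2262.5 − 1236.4 = 1026.1 t/h
CL = 100·R/F = 100·1026.1/1236.4 = 82.99 %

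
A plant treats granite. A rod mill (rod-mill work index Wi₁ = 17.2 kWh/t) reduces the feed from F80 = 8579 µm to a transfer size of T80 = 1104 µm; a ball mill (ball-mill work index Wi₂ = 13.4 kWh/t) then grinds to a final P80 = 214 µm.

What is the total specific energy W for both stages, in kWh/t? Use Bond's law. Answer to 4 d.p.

W = 8.4467 kWh/t

W = 10·Wi·(P80^(-½) − F80^(-½))
Stage 1 (8579→1104 µm, Wi₁=17.2): W₁ = 10·17.2·(0.030096 − 0.010796) = 3.3196 kWh/t
Stage 2 (1104→214 µm, Wi₂=13.4): W₂ = 10·13.4·(0.068359 − 0.030096) = 5.1271 kWh/t
W = W₁ + W₂ = 3.3196 + 5.1271 = 8.4467 kWh/t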